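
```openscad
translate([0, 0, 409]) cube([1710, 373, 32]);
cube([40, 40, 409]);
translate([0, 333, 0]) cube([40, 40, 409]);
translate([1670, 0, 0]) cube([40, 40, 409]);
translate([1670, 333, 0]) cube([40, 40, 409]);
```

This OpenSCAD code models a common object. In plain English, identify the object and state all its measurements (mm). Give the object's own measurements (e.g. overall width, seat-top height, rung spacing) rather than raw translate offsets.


A bench: a 1710×373 mm seat slab, 32 mm thick, top at z = 441 mm, on four 40×40 mm square legs flush with the seat corners and standing on z = 0.


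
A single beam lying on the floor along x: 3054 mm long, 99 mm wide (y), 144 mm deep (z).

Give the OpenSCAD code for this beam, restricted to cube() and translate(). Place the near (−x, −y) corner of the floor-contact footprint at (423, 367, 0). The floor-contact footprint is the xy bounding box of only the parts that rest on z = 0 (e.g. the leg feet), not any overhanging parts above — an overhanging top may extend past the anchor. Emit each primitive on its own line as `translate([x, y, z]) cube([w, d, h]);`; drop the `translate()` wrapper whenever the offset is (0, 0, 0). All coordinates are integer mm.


translate([423, 367, 0]) cube([3054, 99, 144]);


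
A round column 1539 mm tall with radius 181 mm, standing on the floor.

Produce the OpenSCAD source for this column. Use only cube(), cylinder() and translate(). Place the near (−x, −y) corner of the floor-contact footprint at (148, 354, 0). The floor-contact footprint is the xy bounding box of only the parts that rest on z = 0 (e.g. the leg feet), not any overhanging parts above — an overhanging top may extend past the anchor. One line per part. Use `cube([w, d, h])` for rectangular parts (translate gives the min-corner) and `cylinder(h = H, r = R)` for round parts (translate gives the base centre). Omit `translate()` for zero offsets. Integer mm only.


translate([329, 535, 0]) cylinder(h = 1539, r = 181);


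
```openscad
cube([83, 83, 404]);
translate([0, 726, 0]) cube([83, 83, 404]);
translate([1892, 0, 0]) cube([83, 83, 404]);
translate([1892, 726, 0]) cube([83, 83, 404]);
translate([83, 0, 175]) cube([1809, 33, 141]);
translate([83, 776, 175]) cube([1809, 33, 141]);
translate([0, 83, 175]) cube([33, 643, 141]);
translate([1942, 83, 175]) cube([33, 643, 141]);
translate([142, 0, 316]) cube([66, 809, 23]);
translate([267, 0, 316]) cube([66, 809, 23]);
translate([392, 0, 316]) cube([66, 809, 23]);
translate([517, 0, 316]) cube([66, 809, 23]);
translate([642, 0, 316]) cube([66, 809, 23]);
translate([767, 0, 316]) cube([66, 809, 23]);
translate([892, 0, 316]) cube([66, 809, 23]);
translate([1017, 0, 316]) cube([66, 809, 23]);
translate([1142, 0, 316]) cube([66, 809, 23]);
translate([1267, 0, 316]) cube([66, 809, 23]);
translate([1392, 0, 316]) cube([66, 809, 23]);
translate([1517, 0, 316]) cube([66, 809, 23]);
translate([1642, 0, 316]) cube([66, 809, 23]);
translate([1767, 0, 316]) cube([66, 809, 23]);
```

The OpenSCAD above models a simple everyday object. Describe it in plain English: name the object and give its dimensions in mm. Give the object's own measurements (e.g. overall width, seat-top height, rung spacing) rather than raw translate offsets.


A bed frame 1975 mm long (x) by 809 mm wide (y). Four 83×83 mm corner posts, 404 mm tall, at the corners of the footprint. Four rails of 33 mm thickness and 141 mm height run between adjacent posts with their undersides at z = 175 mm, their outer faces flush with the outside of the frame (the two x-running rails run between the posts' inner faces; the two y-running rails run between the posts' inner faces). 14 slats, each 66 mm wide (x) and 23 mm thick, lie across the top of the two x-running rails, running the full 809 mm width of the frame in y; along x they sit between the end posts with a 59 mm gap after the −x posts and between neighbouring slats and before the +x posts.


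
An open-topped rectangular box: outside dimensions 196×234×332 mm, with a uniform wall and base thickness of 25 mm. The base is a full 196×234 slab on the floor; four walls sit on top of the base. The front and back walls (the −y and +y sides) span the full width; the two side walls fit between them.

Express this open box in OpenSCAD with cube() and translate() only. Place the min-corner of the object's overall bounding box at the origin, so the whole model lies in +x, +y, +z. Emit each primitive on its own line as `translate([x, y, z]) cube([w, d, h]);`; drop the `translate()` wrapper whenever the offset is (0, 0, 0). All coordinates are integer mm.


cube([196, 234, 25]);
translate([0, 0, 25]) cube([196, 25, 307]);
translate([0, 209, 25]) cube([196, 25, 307]);
translate([0, 25, 25]) cube([25, 184, 307]);
translate([171, 25, 25]) cube([25, 184, 307]);


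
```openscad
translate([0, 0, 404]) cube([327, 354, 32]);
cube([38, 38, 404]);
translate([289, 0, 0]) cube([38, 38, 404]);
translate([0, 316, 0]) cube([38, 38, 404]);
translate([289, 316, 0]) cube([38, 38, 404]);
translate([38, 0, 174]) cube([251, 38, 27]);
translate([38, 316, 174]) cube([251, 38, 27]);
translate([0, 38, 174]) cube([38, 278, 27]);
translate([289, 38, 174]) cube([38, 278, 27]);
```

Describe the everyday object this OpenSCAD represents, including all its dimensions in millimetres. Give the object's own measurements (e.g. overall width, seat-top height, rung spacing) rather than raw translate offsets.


A four-legged stool. The seat is a 327×354×32 mm slab whose top surface is at z = 436 mm; four square legs, each 38×38 mm in cross-section, run from the floor (z = 0) to the underside of the seat, each flush with a corner of the seat. Four stretchers, 38 mm wide and 27 mm tall, connect adjacent legs with their undersides at z = 174 mm, each running between the inner faces of the legs it joins and aligned with the legs' outer faces on the other axis.


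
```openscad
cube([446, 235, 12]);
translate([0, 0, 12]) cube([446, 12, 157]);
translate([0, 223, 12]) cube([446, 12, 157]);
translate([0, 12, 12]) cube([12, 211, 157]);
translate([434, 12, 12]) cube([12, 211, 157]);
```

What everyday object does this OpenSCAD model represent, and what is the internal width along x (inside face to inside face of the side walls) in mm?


An open box. The internal width is 422 mm.

A 446×235 base slab with four walls standing on it — an open box. The base is 446 mm wide and the walls are 12 mm thick, so the internal width is 446 − 2 × 12 = 422 mm.


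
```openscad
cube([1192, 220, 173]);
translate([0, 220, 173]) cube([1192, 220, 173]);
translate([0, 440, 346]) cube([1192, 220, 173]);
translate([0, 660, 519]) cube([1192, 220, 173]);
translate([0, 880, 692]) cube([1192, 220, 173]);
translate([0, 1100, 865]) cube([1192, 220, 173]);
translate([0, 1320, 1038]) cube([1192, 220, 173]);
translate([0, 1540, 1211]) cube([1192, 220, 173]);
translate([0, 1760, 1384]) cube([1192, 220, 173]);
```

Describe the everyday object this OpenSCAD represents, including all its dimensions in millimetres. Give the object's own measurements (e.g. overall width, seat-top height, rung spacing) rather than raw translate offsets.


A straight staircase of 9 solid steps. Each step is 1192 mm wide (x), 220 mm deep (y, the going) and 173 mm tall (the rise). The first step rests on the floor; each subsequent step sits one going further in +y and one rise higher in +z, directly behind and above the previous step with no overlap.


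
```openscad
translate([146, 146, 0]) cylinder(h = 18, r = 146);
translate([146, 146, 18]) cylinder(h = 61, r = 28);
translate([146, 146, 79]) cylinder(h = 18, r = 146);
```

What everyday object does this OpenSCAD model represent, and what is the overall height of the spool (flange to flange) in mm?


A spool. The overall height is 97 mm.

Three coaxial cylinders, large–small–large — a spool. Two 18 mm flanges and a 61 mm core give 18 + 61 + 18 = 97 mm.


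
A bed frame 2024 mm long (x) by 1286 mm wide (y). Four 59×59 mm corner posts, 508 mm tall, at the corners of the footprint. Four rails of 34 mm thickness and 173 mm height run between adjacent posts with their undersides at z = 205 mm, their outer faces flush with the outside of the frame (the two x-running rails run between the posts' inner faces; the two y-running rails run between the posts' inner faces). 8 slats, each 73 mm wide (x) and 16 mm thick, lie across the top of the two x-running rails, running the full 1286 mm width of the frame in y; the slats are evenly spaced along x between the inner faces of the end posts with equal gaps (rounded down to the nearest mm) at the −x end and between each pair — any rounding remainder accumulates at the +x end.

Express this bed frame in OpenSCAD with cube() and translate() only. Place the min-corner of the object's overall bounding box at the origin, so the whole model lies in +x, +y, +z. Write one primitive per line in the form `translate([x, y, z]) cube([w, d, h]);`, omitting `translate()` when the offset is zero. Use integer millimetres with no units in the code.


// slat z = rail_z + rail_h = 205 + 173 = 378
// slat gap = ⌊(1906 − 8·73) / 9⌋ = 146
cube([59, 59, 508]);
translate([0, 1227, 0]) cube([59, 59, 508]);
translate([1965, 0, 0]) cube([59, 59, 508]);
translate([1965, 1227, 0]) cube([59, 59, 508]);
translate([59, 0, 205]) cube([1906, 34, 173]);
translate([59, 1252, 205]) cube([1906, 34, 173]);
translate([0, 59, 205]) cube([34, 1168, 173]);
translate([1990, 59, 205]) cube([34, 1168, 173]);
translate([205, 0, 378]) cube([73, 1286, 16]);
translate([424, 0, 378]) cube([73, 1286, 16]);
translate([643, 0, 378]) cube([73, 1286, 16]);
translate([862, 0, 378]) cube([73, 1286, 16]);
translate([1081, 0, 378]) cube([73, 1286, 16]);
translate([1300, 0, 378]) cube([73, 1286, 16]);
translate([1519, 0, 378]) cube([73, 1286, 16]);
translate([1738, 0, 378]) cube([73, 1286, 16]);


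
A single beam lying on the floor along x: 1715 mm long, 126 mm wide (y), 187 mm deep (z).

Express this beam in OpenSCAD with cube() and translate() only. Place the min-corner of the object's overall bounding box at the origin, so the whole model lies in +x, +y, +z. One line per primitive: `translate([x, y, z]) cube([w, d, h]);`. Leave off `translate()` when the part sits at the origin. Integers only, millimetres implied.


cube([1715, 126, 187]);


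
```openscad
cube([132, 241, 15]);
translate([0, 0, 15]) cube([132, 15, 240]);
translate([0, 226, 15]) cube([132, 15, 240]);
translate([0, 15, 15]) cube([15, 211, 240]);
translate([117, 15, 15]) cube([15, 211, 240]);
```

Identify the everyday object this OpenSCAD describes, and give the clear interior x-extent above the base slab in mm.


An open box. The internal width is 102 mm.

A 132×241 base slab with four walls standing on it — an open box. The base is 132 mm wide and the walls are 15 mm thick, so the internal width is 132 − 2 × 15 = 102 mm.


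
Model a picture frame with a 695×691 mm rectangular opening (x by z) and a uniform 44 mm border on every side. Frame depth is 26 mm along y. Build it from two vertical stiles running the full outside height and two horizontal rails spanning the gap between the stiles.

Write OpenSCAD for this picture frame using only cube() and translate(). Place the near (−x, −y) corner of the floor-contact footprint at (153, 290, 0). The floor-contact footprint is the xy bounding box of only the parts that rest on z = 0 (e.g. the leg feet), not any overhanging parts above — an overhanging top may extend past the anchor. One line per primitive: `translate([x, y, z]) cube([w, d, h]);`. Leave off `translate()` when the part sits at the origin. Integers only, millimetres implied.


translate([153, 290, 0]) cube([44, 26, 779]);
translate([892, 290, 0]) cube([44, 26, 779]);
translate([197, 290, 0]) cube([695, 26, 44]);
translate([197, 290, 735]) cube([695, 26, 44]);


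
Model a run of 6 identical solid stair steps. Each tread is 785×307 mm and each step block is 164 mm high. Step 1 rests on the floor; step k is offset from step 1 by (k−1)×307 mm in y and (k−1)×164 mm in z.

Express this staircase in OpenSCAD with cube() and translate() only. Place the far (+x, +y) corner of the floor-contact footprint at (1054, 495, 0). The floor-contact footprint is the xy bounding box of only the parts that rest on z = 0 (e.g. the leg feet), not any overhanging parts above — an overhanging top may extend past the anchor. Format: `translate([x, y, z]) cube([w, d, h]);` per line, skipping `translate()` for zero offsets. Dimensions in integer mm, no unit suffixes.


translate([269, 188, 0]) cube([785, 307, 164]);
translate([269, 495, 164]) cube([785, 307, 164]);
translate([269, 802, 328]) cube([785, 307, 164]);
translate([269, 1109, 492]) cube([785, 307, 164]);
translate([269, 1416, 656]) cube([785, 307, 164]);
translate([269, 1723, 820]) cube([785, 307, 164]);


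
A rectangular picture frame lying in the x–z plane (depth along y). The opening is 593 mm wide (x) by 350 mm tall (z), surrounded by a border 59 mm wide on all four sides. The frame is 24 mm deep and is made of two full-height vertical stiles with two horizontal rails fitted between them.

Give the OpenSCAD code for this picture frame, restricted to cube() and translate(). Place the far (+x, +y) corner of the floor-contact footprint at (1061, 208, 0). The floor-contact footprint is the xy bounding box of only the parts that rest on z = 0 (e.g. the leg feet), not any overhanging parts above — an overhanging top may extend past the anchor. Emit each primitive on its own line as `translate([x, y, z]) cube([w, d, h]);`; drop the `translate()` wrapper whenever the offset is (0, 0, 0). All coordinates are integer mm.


translate([350, 184, 0]) cube([59, 24, 468]);
translate([1002, 184, 0]) cube([59, 24, 468]);
translate([409, 184, 0]) cube([593, 24, 59]);
translate([409, 184, 409]) cube([593, 24, 59]);


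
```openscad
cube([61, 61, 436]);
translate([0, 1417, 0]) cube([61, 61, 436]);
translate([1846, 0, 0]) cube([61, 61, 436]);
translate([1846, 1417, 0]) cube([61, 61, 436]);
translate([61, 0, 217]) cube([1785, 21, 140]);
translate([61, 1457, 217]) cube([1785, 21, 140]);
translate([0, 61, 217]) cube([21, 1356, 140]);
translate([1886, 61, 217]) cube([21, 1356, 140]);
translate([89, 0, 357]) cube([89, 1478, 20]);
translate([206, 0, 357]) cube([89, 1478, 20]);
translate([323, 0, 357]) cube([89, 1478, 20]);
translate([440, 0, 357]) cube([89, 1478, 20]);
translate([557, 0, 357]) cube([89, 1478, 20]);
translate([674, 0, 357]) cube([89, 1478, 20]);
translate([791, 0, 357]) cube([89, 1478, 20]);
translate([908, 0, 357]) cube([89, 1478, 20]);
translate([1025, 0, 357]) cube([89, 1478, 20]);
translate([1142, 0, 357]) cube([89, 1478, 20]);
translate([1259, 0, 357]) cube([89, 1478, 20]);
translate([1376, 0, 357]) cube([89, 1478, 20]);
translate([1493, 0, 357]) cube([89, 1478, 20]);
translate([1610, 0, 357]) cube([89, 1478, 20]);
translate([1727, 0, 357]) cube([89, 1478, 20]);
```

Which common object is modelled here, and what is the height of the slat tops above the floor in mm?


A bed frame. The slat-top height is 377 mm.

Four posts, four rails, and a row of slats — a bed frame. Slats sit on the rails at z = 217 + 140 = 357; with slat thickness 20, the top is 377 mm.


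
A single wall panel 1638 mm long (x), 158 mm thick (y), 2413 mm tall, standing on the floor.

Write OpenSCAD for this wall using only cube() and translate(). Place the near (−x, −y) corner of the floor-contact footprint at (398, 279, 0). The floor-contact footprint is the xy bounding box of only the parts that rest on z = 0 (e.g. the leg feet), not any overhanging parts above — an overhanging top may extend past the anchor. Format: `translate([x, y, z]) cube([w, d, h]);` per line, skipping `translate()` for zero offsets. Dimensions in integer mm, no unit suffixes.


translate([398, 279, 0]) cube([1638, 158, 2413]);


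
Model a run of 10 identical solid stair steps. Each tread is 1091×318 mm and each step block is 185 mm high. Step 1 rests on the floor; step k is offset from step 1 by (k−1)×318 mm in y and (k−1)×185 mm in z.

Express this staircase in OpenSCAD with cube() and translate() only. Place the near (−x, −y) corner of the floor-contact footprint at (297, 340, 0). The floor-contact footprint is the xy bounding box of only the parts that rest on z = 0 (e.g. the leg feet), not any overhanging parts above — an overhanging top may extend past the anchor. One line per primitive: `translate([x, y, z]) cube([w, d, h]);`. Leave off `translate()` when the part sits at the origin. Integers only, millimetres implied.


translate([297, 340, 0]) cube([1091, 318, 185]);
translate([297, 658, 185]) cube([1091, 318, 185]);
translate([297, 976, 370]) cube([1091, 318, 185]);
translate([297, 1294, 555]) cube([1091, 318, 185]);
translate([297, 1612, 740]) cube([1091, 318, 185]);
translate([297, 1930, 925]) cube([1091, 318, 185]);
translate([297, 2248, 1110]) cube([1091, 318, 185]);
translate([297, 2566, 1295]) cube([1091, 318, 185]);
translate([297, 2884, 1480]) cube([1091, 318, 185]);
translate([297, 3202, 1665]) cube([1091, 318, 185]);


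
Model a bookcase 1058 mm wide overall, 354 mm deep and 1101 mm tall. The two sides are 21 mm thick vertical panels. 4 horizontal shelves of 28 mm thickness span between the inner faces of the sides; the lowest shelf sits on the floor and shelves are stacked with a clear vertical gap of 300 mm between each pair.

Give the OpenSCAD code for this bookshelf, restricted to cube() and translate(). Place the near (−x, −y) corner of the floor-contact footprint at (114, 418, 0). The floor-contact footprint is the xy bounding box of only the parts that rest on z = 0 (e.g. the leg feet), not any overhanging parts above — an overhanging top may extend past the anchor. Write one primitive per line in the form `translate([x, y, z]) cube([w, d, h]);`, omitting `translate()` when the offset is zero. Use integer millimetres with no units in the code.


translate([114, 418, 0]) cube([21, 354, 1101]);
translate([1151, 418, 0]) cube([21, 354, 1101]);
translate([135, 418, 0]) cube([1016, 354, 28]);
translate([135, 418, 328]) cube([1016, 354, 28]);
translate([135, 418, 656]) cube([1016, 354, 28]);
translate([135, 418, 984]) cube([1016, 354, 28]);


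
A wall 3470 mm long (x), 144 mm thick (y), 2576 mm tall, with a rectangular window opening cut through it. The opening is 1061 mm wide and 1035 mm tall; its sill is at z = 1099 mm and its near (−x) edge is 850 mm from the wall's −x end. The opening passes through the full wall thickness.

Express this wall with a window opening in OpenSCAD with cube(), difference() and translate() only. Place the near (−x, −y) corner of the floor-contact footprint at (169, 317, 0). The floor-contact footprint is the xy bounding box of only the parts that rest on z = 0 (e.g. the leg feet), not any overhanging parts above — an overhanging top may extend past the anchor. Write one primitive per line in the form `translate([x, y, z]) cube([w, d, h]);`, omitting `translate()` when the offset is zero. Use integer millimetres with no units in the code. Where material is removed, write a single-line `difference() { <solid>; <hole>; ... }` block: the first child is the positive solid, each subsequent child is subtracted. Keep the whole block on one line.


difference() { translate([169, 317, 0]) cube([3470, 144, 2576]); translate([1019, 317, 1099]) cube([1061, 144, 1035]); }


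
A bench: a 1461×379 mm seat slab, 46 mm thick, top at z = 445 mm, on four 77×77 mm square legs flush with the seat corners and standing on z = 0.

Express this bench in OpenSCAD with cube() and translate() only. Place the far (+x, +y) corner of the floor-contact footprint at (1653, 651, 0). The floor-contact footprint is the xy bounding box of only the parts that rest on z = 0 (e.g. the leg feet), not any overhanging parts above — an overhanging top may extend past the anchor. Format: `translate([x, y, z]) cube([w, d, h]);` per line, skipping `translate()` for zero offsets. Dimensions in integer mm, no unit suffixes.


// leg_h = 445 − 46 = 399
translate([192, 272, 399]) cube([1461, 379, 46]);
translate([192, 272, 0]) cube([77, 77, 399]);
translate([192, 574, 0]) cube([77, 77, 399]);
translate([1576, 272, 0]) cube([77, 77, 399]);
translate([1576, 574, 0]) cube([77, 77, 399]);


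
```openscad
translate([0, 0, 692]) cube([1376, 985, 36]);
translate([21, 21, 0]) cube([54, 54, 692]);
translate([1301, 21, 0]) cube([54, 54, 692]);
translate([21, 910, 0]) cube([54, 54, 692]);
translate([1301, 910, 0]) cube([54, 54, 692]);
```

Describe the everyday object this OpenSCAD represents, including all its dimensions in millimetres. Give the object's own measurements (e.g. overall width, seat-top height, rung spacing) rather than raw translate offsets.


A table: top 1376 mm (x) × 985 mm (y), 36 mm thick, upper face at z = 728 mm, on four 54×54 mm square legs, each inset 21 mm from the nearest pair of top edges from z = 0 to the bottom of the top.


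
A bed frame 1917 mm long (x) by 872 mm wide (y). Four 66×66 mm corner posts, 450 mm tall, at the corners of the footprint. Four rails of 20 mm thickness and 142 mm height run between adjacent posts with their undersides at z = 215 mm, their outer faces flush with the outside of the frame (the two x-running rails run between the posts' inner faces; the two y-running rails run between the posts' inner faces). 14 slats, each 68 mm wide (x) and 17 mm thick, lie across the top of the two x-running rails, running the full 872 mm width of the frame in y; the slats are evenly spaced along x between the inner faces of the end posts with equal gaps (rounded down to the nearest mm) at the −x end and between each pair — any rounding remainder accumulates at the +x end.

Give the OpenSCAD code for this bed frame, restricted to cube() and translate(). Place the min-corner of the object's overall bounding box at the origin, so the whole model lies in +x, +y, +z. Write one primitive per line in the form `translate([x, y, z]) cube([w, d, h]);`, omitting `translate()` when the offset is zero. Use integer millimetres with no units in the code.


cube([66, 66, 450]);
translate([0, 806, 0]) cube([66, 66, 450]);
translate([1851, 0, 0]) cube([66, 66, 450]);
translate([1851, 806, 0]) cube([66, 66, 450]);
translate([66, 0, 215]) cube([1785, 20, 142]);
translate([66, 852, 215]) cube([1785, 20, 142]);
translate([0, 66, 215]) cube([20, 740, 142]);
translate([1897, 66, 215]) cube([20, 740, 142]);
translate([121, 0, 357]) cube([68, 872, 17]);
translate([244, 0, 357]) cube([68, 872, 17]);
translate([367, 0, 357]) cube([68, 872, 17]);
translate([490, 0, 357]) cube([68, 872, 17]);
translate([613, 0, 357]) cube([68, 872, 17]);
translate([736, 0, 357]) cube([68, 872, 17]);
translate([859, 0, 357]) cube([68, 872, 17]);
translate([982, 0, 357]) cube([68, 872, 17]);
translate([1105, 0, 357]) cube([68, 872, 17]);
translate([1228, 0, 357]) cube([68, 872, 17]);
translate([1351, 0, 357]) cube([68, 872, 17]);
translate([1474, 0, 357]) cube([68, 872, 17]);
translate([1597, 0, 357]) cube([68, 872, 17]);
translate([1720, 0, 357]) cube([68, 872, 17]);


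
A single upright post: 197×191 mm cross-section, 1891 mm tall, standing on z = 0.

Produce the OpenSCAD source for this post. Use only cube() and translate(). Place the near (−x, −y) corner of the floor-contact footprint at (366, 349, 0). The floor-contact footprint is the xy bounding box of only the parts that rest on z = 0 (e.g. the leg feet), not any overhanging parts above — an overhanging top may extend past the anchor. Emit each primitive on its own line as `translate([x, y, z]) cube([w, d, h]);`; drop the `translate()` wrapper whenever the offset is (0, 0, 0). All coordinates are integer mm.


translate([366, 349, 0]) cube([197, 191, 1891]);


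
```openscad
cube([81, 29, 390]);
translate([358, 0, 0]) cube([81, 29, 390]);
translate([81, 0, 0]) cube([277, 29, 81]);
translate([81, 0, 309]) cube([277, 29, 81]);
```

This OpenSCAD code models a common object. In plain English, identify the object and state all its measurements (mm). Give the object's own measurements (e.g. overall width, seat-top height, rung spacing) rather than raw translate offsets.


A rectangular picture frame lying in the x–z plane (depth along y). The opening is 277 mm wide (x) by 228 mm tall (z), surrounded by a border 81 mm wide on all four sides. The frame is 29 mm deep and is made of two full-height vertical stiles with two horizontal rails fitted between them.


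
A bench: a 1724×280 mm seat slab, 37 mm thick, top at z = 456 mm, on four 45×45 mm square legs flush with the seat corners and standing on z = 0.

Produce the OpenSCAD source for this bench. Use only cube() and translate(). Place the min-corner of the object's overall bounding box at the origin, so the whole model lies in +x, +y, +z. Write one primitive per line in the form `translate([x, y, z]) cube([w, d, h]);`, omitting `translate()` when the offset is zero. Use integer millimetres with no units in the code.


// leg_h = 456 − 37 = 419
translate([0, 0, 419]) cube([1724, 280, 37]);
cube([45, 45, 419]);
translate([0, 235, 0]) cube([45, 45, 419]);
translate([1679, 0, 0]) cube([45, 45, 419]);
translate([1679, 235, 0]) cube([45, 45, 419]);


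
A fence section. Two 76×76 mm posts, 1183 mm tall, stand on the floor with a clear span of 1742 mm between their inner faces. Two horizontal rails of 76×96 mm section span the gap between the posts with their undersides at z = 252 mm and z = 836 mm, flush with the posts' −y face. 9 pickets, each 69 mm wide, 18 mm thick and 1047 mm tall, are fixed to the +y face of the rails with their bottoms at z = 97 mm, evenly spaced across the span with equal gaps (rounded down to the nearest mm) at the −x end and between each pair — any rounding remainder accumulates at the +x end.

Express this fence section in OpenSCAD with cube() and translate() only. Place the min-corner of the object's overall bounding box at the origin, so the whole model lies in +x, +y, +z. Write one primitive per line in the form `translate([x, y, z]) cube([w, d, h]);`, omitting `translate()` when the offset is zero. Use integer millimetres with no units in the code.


cube([76, 76, 1183]);
translate([1818, 0, 0]) cube([76, 76, 1183]);
translate([76, 0, 252]) cube([1742, 76, 96]);
translate([76, 0, 836]) cube([1742, 76, 96]);
translate([188, 76, 97]) cube([69, 18, 1047]);
translate([369, 76, 97]) cube([69, 18, 1047]);
translate([550, 76, 97]) cube([69, 18, 1047]);
translate([731, 76, 97]) cube([69, 18, 1047]);
translate([912, 76, 97]) cube([69, 18, 1047]);
translate([1093, 76, 97]) cube([69, 18, 1047]);
translate([1274, 76, 97]) cube([69, 18, 1047]);
translate([1455, 76, 97]) cube([69, 18, 1047]);
translate([1636, 76, 97]) cube([69, 18, 1047]);


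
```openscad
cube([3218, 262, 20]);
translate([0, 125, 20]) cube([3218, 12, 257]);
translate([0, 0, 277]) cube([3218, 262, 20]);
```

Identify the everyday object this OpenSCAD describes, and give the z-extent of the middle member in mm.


An I-beam. The web height is 257 mm.

Two wide flanges with a thin centred web — an I-beam. Overall 297 mm minus two 20 mm flanges gives a web of 297 − 2·20 = 257 mm.


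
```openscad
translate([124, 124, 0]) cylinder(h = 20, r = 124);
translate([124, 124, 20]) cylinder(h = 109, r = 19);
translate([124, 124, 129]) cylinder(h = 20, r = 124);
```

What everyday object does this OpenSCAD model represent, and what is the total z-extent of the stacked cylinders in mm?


A spool. The overall height is 149 mm.

Three coaxial cylinders, large–small–large — a spool. Two 20 mm flanges and a 109 mm core give 20 + 109 + 20 = 149 mm.


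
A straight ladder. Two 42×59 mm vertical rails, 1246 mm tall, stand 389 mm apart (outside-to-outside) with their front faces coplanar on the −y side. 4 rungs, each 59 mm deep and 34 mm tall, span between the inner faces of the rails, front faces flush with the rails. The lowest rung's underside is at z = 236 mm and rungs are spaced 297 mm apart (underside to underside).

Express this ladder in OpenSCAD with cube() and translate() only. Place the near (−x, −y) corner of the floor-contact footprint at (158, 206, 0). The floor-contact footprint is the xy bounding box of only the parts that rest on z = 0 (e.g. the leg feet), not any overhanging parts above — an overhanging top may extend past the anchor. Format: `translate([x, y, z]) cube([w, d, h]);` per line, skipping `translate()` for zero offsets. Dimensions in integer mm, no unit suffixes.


translate([158, 206, 0]) cube([42, 59, 1246]);
translate([505, 206, 0]) cube([42, 59, 1246]);
translate([200, 206, 236]) cube([305, 59, 34]);
translate([200, 206, 533]) cube([305, 59, 34]);
translate([200, 206, 830]) cube([305, 59, 34]);
translate([200, 206, 1127]) cube([305, 59, 34]);


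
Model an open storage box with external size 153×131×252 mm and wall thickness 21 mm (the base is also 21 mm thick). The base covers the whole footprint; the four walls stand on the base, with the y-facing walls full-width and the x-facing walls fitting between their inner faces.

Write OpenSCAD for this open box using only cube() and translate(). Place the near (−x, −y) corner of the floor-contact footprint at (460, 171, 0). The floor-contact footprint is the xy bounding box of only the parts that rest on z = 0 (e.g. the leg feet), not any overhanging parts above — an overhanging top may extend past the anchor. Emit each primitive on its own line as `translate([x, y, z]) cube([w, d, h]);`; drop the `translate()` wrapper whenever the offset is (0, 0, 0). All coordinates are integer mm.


translate([460, 171, 0]) cube([153, 131, 21]);
translate([460, 171, 21]) cube([153, 21, 231]);
translate([460, 281, 21]) cube([153, 21, 231]);
translate([460, 192, 21]) cube([21, 89, 231]);
translate([592, 192, 21]) cube([21, 89, 231]);


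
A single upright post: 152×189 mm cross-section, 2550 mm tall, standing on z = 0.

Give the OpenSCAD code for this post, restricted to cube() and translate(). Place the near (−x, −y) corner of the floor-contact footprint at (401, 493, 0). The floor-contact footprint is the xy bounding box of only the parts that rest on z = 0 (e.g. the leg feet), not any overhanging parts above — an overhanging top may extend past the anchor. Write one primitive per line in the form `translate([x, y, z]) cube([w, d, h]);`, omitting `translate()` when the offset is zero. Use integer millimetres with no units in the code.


translate([401, 493, 0]) cube([152, 189, 2550]);


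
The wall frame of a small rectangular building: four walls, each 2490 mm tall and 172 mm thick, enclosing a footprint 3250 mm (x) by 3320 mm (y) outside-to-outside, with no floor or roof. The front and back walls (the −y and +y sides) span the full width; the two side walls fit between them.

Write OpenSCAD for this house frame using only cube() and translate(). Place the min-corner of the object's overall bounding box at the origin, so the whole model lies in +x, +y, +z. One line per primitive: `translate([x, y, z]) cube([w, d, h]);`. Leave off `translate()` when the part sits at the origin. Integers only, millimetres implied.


cube([3250, 172, 2490]);
translate([0, 3148, 0]) cube([3250, 172, 2490]);
translate([0, 172, 0]) cube([172, 2976, 2490]);
translate([3078, 172, 0]) cube([172, 2976, 2490]);


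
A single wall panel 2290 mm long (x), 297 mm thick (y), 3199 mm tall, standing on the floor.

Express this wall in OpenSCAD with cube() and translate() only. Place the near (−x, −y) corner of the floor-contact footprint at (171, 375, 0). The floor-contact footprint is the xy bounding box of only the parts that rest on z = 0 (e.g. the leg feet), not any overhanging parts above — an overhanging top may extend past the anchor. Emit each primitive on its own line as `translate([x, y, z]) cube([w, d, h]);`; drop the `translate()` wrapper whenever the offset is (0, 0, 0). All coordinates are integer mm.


translate([171, 375, 0]) cube([2290, 297, 3199]);


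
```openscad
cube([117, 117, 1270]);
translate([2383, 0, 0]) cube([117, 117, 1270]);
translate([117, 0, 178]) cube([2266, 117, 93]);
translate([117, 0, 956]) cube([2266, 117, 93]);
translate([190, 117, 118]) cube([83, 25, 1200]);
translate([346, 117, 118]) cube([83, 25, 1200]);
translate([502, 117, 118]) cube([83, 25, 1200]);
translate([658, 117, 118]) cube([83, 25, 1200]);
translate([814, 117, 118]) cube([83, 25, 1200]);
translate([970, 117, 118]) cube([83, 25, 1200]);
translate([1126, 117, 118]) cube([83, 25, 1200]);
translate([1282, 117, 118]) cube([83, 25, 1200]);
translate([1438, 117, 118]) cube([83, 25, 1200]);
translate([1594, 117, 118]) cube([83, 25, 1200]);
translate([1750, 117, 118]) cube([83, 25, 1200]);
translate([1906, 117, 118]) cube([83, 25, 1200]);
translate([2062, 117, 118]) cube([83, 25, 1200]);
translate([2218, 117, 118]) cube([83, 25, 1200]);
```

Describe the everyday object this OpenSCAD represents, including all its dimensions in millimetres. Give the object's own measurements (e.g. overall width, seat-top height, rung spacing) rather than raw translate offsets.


A fence section. Two 117×117 mm posts, 1270 mm tall, stand on the floor with a clear span of 2266 mm between their inner faces. Two horizontal rails of 117×93 mm section span the gap between the posts with their undersides at z = 178 mm and z = 956 mm, flush with the posts' −y face. 14 pickets, each 83 mm wide, 25 mm thick and 1200 mm tall, are fixed to the +y face of the rails with their bottoms at z = 118 mm, spaced across the span with a 73 mm gap after the −x post and between neighbouring pickets, with 82 mm left before the +x post.


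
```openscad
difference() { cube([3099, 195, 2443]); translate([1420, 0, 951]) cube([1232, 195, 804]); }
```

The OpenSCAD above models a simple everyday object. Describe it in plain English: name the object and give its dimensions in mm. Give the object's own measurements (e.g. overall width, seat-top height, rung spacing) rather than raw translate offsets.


A wall 3099 mm long (x), 195 mm thick (y), 2443 mm tall, with a rectangular window opening cut through it. The opening is 1232 mm wide and 804 mm tall; its sill is at z = 951 mm and its near (−x) edge is 1420 mm from the wall's −x end. The opening passes through the full wall thickness.


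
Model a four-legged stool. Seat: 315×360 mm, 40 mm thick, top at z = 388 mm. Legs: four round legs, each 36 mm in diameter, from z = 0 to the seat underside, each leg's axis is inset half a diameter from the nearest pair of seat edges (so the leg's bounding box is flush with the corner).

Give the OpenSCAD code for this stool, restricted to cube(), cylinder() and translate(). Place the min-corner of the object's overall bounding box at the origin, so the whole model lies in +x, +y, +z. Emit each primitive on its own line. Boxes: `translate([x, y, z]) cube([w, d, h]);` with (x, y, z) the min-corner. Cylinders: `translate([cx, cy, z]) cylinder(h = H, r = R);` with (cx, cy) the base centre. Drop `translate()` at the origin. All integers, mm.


translate([0, 0, 348]) cube([315, 360, 40]);
translate([18, 18, 0]) cylinder(h = 348, r = 18);
translate([297, 18, 0]) cylinder(h = 348, r = 18);
translate([18, 342, 0]) cylinder(h = 348, r = 18);
translate([297, 342, 0]) cylinder(h = 348, r = 18);


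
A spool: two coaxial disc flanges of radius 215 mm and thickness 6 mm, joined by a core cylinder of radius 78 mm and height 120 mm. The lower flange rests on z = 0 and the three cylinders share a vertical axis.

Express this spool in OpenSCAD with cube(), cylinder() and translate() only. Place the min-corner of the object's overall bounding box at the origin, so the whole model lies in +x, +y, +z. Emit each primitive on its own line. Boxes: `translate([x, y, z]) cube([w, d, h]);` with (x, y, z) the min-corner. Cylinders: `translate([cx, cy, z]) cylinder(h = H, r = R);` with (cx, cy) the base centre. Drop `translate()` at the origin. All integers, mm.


translate([215, 215, 0]) cylinder(h = 6, r = 215);
translate([215, 215, 6]) cylinder(h = 120, r = 78);
translate([215, 215, 126]) cylinder(h = 6, r = 215);


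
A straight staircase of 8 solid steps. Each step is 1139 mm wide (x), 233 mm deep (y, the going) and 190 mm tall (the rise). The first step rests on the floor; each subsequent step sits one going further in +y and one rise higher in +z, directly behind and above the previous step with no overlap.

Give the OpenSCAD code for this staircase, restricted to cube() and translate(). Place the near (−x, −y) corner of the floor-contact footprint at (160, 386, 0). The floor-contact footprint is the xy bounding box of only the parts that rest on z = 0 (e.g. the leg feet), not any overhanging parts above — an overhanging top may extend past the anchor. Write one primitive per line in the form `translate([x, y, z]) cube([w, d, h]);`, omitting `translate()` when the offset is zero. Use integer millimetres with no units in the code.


translate([160, 386, 0]) cube([1139, 233, 190]);
translate([160, 619, 190]) cube([1139, 233, 190]);
translate([160, 852, 380]) cube([1139, 233, 190]);
translate([160, 1085, 570]) cube([1139, 233, 190]);
translate([160, 1318, 760]) cube([1139, 233, 190]);
translate([160, 1551, 950]) cube([1139, 233, 190]);
translate([160, 1784, 1140]) cube([1139, 233, 190]);
translate([160, 2017, 1330]) cube([1139, 233, 190]);


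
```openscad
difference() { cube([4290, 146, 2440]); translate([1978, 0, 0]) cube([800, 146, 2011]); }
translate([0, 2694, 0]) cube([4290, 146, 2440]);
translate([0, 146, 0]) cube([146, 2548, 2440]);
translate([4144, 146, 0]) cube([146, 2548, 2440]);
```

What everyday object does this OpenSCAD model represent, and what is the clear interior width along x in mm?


A single room. The interior width is 3998 mm.

Four walls enclosing a rectangle with a door in the front wall — a room. Outside width 4290 minus two 146 mm walls gives 3998 mm.


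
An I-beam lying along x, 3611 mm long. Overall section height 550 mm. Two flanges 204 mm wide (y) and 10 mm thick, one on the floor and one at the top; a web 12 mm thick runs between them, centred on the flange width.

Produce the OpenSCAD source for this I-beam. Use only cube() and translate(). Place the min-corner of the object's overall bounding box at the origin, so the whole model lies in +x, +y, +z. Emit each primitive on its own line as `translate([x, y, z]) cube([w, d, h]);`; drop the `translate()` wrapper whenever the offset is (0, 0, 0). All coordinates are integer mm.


cube([3611, 204, 10]);
translate([0, 96, 10]) cube([3611, 12, 530]);
translate([0, 0, 540]) cube([3611, 204, 10]);


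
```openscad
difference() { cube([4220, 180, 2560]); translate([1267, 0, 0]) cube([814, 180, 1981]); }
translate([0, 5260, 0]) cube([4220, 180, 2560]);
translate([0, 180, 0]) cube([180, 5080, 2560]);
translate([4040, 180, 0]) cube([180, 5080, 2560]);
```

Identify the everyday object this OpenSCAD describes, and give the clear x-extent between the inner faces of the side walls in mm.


A single room. The interior width is 3860 mm.

Four walls enclosing a rectangle with a door in the front wall — a room. Outside width 4220 minus two 180 mm walls gives 3860 mm.


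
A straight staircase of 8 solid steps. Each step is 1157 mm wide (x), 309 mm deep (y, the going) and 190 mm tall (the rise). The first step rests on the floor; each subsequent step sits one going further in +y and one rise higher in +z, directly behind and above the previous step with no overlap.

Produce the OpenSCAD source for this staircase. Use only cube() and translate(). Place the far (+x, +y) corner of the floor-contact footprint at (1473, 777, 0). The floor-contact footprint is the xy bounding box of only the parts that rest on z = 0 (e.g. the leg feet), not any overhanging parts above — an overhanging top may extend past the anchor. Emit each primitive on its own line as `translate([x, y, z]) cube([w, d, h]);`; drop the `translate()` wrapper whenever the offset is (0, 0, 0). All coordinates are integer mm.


translate([316, 468, 0]) cube([1157, 309, 190]);
translate([316, 777, 190]) cube([1157, 309, 190]);
translate([316, 1086, 380]) cube([1157, 309, 190]);
translate([316, 1395, 570]) cube([1157, 309, 190]);
translate([316, 1704, 760]) cube([1157, 309, 190]);
translate([316, 2013, 950]) cube([1157, 309, 190]);
translate([316, 2322, 1140]) cube([1157, 309, 190]);
translate([316, 2631, 1330]) cube([1157, 309, 190]);
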